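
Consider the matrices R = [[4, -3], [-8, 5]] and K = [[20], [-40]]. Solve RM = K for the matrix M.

R is on the left of M, so left-multiply by R⁻¹: M = R⁻¹K.
R has determinant -4; R⁻¹ = [[-5/4, -3/4], [-2, -1]].
M = R⁻¹K = [[-5/4, -3/4], [-2, -1]] · [[20], [-40]] = [[5], [0]].

M = [[5], [0]]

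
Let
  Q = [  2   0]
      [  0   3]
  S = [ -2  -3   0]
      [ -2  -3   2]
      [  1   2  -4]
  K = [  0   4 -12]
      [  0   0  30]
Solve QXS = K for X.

X = [[-3, 5, 4], [-5, 5, 0]]

Left-multiply by Q⁻¹ and right-multiply by S⁻¹: X = Q⁻¹KS⁻¹.
det Q = 6, so Q⁻¹ = [[1/2, 0], [0, 1/3]].
det S = 2; the adjugate gives S⁻¹ = [[4, -6, -3], [-3, 4, 2], [-1/2, 1/2, 0]].
Q⁻¹K = [[0, 2, -6], [0, 0, 10]].
X = (Q⁻¹K)S⁻¹ = [[-3, 5, 4], [-5, 5, 0]].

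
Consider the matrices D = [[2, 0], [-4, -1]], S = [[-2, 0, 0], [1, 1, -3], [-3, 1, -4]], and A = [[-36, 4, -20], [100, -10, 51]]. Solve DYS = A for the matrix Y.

Isolating Y: multiply by D⁻¹ from the left and S⁻¹ from the right, so Y = D⁻¹AS⁻¹.
D has determinant -2; D⁻¹ = [[1/2, 0], [-2, -1]].
S has determinant 2; S⁻¹ = [[-1/2, 0, 0], [13/2, 4, -3], [2, 1, -1]].
D⁻¹A = [[-18, 2, -10], [-28, 2, -11]].
Y = (D⁻¹A)S⁻¹ = [[2, -2, 4], [5, -3, 5]].

Y = [[2, -2, 4], [5, -3, 5]]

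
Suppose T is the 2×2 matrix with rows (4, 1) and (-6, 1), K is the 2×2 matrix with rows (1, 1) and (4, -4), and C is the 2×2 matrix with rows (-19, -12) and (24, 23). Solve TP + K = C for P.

TP = C − K = [[-20, -13], [20, 27]].
Left-multiplying both sides by T⁻¹ gives P = T⁻¹(C − K).
T has determinant 10; T⁻¹ = [[1/10, -1/10], [3/5, 2/5]].
P = T⁻¹(C − K) = [[-4, -4], [-4, 3]].

P = [[-4, -4], [-4, 3]]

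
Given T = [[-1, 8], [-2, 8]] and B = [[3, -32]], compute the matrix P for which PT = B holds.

P = [[-5, 1]]

Right-multiplying both sides by T⁻¹ gives P = BT⁻¹.
det T = 8, so T⁻¹ = [[1, -1], [1/4, -1/8]].
P = BT⁻¹ = [[3, -32]] · [[1, -1], [1/4, -1/8]] = [[-5, 1]].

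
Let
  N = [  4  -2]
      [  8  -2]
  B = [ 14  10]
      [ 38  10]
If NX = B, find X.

X = [[6, 0], [5, -5]]

Left-multiplying both sides by N⁻¹ gives X = N⁻¹B.
det N = 8; the adjugate gives N⁻¹ = [[-1/4, 1/4], [-1, 1/2]].
X = N⁻¹B = [[-1/4, 1/4], [-1, 1/2]] · [[14, 10], [38, 10]] = [[6, 0], [5, -5]].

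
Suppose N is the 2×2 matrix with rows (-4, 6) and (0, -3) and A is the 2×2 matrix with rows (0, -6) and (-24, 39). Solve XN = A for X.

N is on the right of X, so right-multiply by N⁻¹: X = AN⁻¹.
det N = 12, so N⁻¹ = [[-1/4, -1/2], [0, -1/3]].
X = AN⁻¹ = [[0, -6], [-24, 39]] · [[-1/4, -1/2], [0, -1/3]] = [[0, 2], [6, -1]].

X = [[0, 2], [6, -1]]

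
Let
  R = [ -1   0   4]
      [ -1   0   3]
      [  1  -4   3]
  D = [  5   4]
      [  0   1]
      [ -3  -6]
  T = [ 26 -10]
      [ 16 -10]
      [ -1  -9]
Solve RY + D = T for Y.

Y = [[-1, 2], [3, -1], [5, -3]]

RY = T − D = [[21, -14], [16, -11], [2, -3]].
Since R multiplies Y on the left, Y = R⁻¹(T − D).
R has determinant 4; R⁻¹ = [[3, -4, 0], [3/2, -7/4, -1/4], [1, -1, 0]].
Y = R⁻¹(T − D) = [[-1, 2], [3, -1], [5, -3]].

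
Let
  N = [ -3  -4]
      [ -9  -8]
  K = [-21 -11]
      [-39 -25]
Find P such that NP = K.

N is on the left of P, so left-multiply by N⁻¹: P = N⁻¹K.
det N = -12, so N⁻¹ = [[2/3, -1/3], [-3/4, 1/4]].
P = N⁻¹K = [[2/3, -1/3], [-3/4, 1/4]] · [[-21, -11], [-39, -25]] = [[-1, 1], [6, 2]].

P = [[-1, 1], [6, 2]]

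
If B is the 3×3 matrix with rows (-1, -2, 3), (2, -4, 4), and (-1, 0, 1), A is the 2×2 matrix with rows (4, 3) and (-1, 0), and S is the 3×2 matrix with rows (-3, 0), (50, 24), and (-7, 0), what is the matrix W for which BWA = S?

W = [[4, -5], [4, 4], [4, 2]]

Left-multiply by B⁻¹ and right-multiply by A⁻¹: W = B⁻¹SA⁻¹.
det B = 4, so B⁻¹ = [[-1, 1/2, 1], [-3/2, 1/2, 5/2], [-1, 1/2, 2]].
det A = 3, so A⁻¹ = [[0, -1], [1/3, 4/3]].
B⁻¹S = [[21, 12], [12, 12], [14, 12]].
W = (B⁻¹S)A⁻¹ = [[4, -5], [4, 4], [4, 2]].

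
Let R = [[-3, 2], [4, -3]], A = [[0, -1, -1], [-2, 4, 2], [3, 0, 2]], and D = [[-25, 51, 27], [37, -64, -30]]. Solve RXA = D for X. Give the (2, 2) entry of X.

X = R⁻¹DA⁻¹ (apply R⁻¹ on the left and A⁻¹ on the right).
R has determinant 1; R⁻¹ = [[-3, -2], [-4, -3]].
A has determinant 2; A⁻¹ = [[4, 1, 1], [5, 3/2, 1], [-6, -3/2, -1]].
R⁻¹D = [[1, -25, -21], [-11, -12, -18]].
X = (R⁻¹D)A⁻¹ = [[5, -5, -3], [4, -2, -5]].

-2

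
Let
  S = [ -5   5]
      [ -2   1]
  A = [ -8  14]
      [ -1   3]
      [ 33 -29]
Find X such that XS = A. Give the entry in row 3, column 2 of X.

S is on the right of X, so right-multiply by S⁻¹: X = AS⁻¹.
det S = 5; the adjugate gives S⁻¹ = [[1/5, -1], [2/5, -1]].
X = AS⁻¹ = [[-8, 14], [-1, 3], [33, -29]] · [[1/5, -1], [2/5, -1]] = [[4, -6], [1, -2], [-5, -4]].

-4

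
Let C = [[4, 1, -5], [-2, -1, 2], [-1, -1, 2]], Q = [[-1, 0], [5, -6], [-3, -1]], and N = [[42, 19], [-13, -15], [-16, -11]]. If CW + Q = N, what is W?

W = [[5, -1], [-2, 3], [-5, -4]]

CW = N − Q = [[43, 19], [-18, -9], [-13, -10]].
Left-multiplying both sides by C⁻¹ gives W = C⁻¹(N − Q).
C has determinant -3; C⁻¹ = [[0, -1, 1], [-2/3, -1, -2/3], [-1/3, -1, 2/3]].
W = C⁻¹(N − Q) = [[5, -1], [-2, 3], [-5, -4]].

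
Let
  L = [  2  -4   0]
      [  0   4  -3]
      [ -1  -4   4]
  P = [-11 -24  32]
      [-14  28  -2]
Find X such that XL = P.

X = [[-3, -4, 5], [-5, 6, 4]]

L is on the right of X, so right-multiply by L⁻¹: X = PL⁻¹.
det L = -4, so L⁻¹ = [[-1, -4, -3], [-3/4, -2, -3/2], [-1, -3, -2]].
X = PL⁻¹ = [[-11, -24, 32], [-14, 28, -2]] · [[-1, -4, -3], [-3/4, -2, -3/2], [-1, -3, -2]] = [[-3, -4, 5], [-5, 6, 4]].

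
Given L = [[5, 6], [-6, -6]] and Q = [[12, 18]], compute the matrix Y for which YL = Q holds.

Y = [[6, 3]]

Since L sits to the right of Y, Y = QL⁻¹.
det L = 6; the adjugate gives L⁻¹ = [[-1, -1], [1, 5/6]].
Y = QL⁻¹ = [[12, 18]] · [[-1, -1], [1, 5/6]] = [[6, 3]].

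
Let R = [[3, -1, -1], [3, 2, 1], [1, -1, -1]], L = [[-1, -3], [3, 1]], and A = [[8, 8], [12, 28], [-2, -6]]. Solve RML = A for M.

M = [[-2, 1], [1, -3], [-5, 4]]

M = R⁻¹AL⁻¹ (apply R⁻¹ on the left and L⁻¹ on the right).
det R = -2; the adjugate gives R⁻¹ = [[1/2, 0, -1/2], [-2, 1, 3], [5/2, -1, -9/2]].
det L = 8, so L⁻¹ = [[1/8, 3/8], [-3/8, -1/8]].
R⁻¹A = [[5, 7], [-10, -6], [17, 19]].
M = (R⁻¹A)L⁻¹ = [[-2, 1], [1, -3], [-5, 4]].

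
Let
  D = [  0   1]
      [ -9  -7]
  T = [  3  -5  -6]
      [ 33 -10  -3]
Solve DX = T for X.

Since D multiplies X on the left, X = D⁻¹T.
det D = 9; the adjugate gives D⁻¹ = [[-7/9, -1/9], [1, 0]].
X = D⁻¹T = [[-7/9, -1/9], [1, 0]] · [[3, -5, -6], [33, -10, -3]] = [[-6, 5, 5], [3, -5, -6]].

X = [[-6, 5, 5], [3, -5, -6]]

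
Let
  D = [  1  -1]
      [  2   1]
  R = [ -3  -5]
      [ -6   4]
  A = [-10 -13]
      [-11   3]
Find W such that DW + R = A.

DW = A − R = [[-7, -8], [-5, -1]].
D is on the left of W, so left-multiply by D⁻¹: W = D⁻¹(A − R).
det D = 3, so D⁻¹ = [[1/3, 1/3], [-2/3, 1/3]].
W = D⁻¹(A − R) = [[-4, -3], [3, 5]].

W = [[-4, -3], [3, 5]]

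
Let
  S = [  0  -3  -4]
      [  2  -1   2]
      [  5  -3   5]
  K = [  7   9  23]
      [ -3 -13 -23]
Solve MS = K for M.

Since S sits to the right of M, M = KS⁻¹.
det S = 4; the adjugate gives S⁻¹ = [[1/4, 27/4, -5/2], [0, 5, -2], [-1/4, -15/4, 3/2]].
M = KS⁻¹ = [[7, 9, 23], [-3, -13, -23]] · [[1/4, 27/4, -5/2], [0, 5, -2], [-1/4, -15/4, 3/2]] = [[-4, 6, -1], [5, 1, -1]].

M = [[-4, 6, -1], [5, 1, -1]]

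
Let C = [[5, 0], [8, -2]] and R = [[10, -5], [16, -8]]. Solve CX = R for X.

X = [[2, -1], [0, 0]]

Left-multiplying both sides by C⁻¹ gives X = C⁻¹R.
det C = -10, so C⁻¹ = [[1/5, 0], [4/5, -1/2]].
X = C⁻¹R = [[1/5, 0], [4/5, -1/2]] · [[10, -5], [16, -8]] = [[2, -1], [0, 0]].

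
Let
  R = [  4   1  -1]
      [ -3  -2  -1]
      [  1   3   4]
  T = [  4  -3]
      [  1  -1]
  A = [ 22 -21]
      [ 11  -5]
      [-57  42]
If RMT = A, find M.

M = [[1, 4], [-4, 1], [-1, -1]]

M = R⁻¹AT⁻¹ (apply R⁻¹ on the left and T⁻¹ on the right).
det R = -2; the adjugate gives R⁻¹ = [[5/2, 7/2, 3/2], [-11/2, -17/2, -7/2], [7/2, 11/2, 5/2]].
det T = -1, so T⁻¹ = [[1, -3], [1, -4]].
R⁻¹A = [[8, -7], [-15, 11], [-5, 4]].
M = (R⁻¹A)T⁻¹ = [[1, 4], [-4, 1], [-1, -1]].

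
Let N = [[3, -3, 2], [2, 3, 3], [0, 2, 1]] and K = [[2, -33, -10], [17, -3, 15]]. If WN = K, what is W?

Since N sits to the right of W, W = KN⁻¹.
det N = 5, so N⁻¹ = [[-3/5, 7/5, -3], [-2/5, 3/5, -1], [4/5, -6/5, 3]].
W = KN⁻¹ = [[2, -33, -10], [17, -3, 15]] · [[-3/5, 7/5, -3], [-2/5, 3/5, -1], [4/5, -6/5, 3]] = [[4, -5, -3], [3, 4, -3]].

W = [[4, -5, -3], [3, 4, -3]]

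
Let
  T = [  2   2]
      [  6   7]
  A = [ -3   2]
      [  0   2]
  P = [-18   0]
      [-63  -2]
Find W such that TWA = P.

W = [[0, 1], [3, -4]]

Isolating W: multiply by T⁻¹ from the left and A⁻¹ from the right, so W = T⁻¹PA⁻¹.
T has determinant 2; T⁻¹ = [[7/2, -1], [-3, 1]].
A has determinant -6; A⁻¹ = [[-1/3, 1/3], [0, 1/2]].
T⁻¹P = [[0, 2], [-9, -2]].
W = (T⁻¹P)A⁻¹ = [[0, 1], [3, -4]].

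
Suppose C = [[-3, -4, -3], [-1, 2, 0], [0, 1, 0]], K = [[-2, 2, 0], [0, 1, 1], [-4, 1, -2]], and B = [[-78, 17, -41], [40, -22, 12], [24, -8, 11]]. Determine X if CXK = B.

Isolating X: multiply by C⁻¹ from the left and K⁻¹ from the right, so X = C⁻¹BK⁻¹.
det C = 3; the adjugate gives C⁻¹ = [[0, -1, 2], [0, 0, 1], [-1/3, 1, -10/3]].
det K = -2; the adjugate gives K⁻¹ = [[3/2, -2, -1], [2, -2, -1], [-2, 3, 1]].
C⁻¹B = [[8, 6, 10], [24, -8, 11], [-14, -1, -11]].
X = (C⁻¹B)K⁻¹ = [[4, 2, -4], [-2, 1, -5], [-1, -3, 4]].

X = [[4, 2, -4], [-2, 1, -5], [-1, -3, 4]]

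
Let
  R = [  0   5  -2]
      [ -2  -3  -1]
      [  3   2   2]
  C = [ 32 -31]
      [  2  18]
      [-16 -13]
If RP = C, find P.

R is on the left of P, so left-multiply by R⁻¹: P = R⁻¹C.
R has determinant -5; R⁻¹ = [[4/5, 14/5, 11/5], [-1/5, -6/5, -4/5], [-1, -3, -2]].
P = R⁻¹C = [[4/5, 14/5, 11/5], [-1/5, -6/5, -4/5], [-1, -3, -2]] · [[32, -31], [2, 18], [-16, -13]] = [[-4, -3], [4, -5], [-6, 3]].

P = [[-4, -3], [4, -5], [-6, 3]]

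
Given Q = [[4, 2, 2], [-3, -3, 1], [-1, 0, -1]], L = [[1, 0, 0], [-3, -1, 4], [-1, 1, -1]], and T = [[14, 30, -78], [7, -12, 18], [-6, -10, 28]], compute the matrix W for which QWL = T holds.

W = [[-5, -2, 5], [3, 0, -2], [-3, -4, -1]]

Left-multiply by Q⁻¹ and right-multiply by L⁻¹: W = Q⁻¹TL⁻¹.
det Q = -2; the adjugate gives Q⁻¹ = [[-3/2, -1, -4], [2, 1, 5], [3/2, 1, 3]].
det L = -3; the adjugate gives L⁻¹ = [[1, 0, 0], [7/3, 1/3, 4/3], [4/3, 1/3, 1/3]].
Q⁻¹T = [[-4, 7, -13], [5, -2, 2], [10, 3, -15]].
W = (Q⁻¹T)L⁻¹ = [[-5, -2, 5], [3, 0, -2], [-3, -4, -1]].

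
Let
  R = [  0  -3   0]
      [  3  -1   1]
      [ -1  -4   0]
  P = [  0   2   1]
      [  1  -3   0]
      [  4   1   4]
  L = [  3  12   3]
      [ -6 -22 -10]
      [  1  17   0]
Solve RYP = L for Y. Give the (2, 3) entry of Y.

Isolating Y: multiply by R⁻¹ from the left and P⁻¹ from the right, so Y = R⁻¹LP⁻¹.
det R = 3; the adjugate gives R⁻¹ = [[4/3, 0, -1], [-1/3, 0, 0], [-13/3, 1, 3]].
P has determinant 5; P⁻¹ = [[-12/5, -7/5, 3/5], [-4/5, -4/5, 1/5], [13/5, 8/5, -2/5]].
R⁻¹L = [[3, -1, 4], [-1, -4, -1], [-16, -23, -23]].
Y = (R⁻¹L)P⁻¹ = [[4, 3, 0], [3, 3, -1], [-3, 4, -5]].

-1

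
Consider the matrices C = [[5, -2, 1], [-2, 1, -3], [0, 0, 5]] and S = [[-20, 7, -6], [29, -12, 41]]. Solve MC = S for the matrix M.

C is on the right of M, so right-multiply by C⁻¹: M = SC⁻¹.
C has determinant 5; C⁻¹ = [[1, 2, 1], [2, 5, 13/5], [0, 0, 1/5]].
M = SC⁻¹ = [[-20, 7, -6], [29, -12, 41]] · [[1, 2, 1], [2, 5, 13/5], [0, 0, 1/5]] = [[-6, -5, -3], [5, -2, 6]].

M = [[-6, -5, -3], [5, -2, 6]]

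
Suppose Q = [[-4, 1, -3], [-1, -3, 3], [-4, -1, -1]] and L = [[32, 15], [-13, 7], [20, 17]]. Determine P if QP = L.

P = [[-5, -4], [3, -1], [-3, 0]]

Since Q multiplies P on the left, P = Q⁻¹L.
det Q = -4, so Q⁻¹ = [[-3/2, -1, 3/2], [13/4, 2, -15/4], [11/4, 2, -13/4]].
P = Q⁻¹L = [[-3/2, -1, 3/2], [13/4, 2, -15/4], [11/4, 2, -13/4]] · [[32, 15], [-13, 7], [20, 17]] = [[-5, -4], [3, -1], [-3, 0]].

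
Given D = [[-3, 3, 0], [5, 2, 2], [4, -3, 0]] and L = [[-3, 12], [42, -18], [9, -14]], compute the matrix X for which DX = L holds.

Since D multiplies X on the left, X = D⁻¹L.
det D = 6, so D⁻¹ = [[1, 0, 1], [4/3, 0, 1], [-23/6, 1/2, -7/2]].
X = D⁻¹L = [[1, 0, 1], [4/3, 0, 1], [-23/6, 1/2, -7/2]] · [[-3, 12], [42, -18], [9, -14]] = [[6, -2], [5, 2], [1, -6]].

X = [[6, -2], [5, 2], [1, -6]]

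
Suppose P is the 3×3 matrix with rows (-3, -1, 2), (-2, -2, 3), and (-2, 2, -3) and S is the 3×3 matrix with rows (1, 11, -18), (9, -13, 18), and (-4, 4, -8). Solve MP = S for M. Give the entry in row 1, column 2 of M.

Right-multiplying both sides by P⁻¹ gives M = SP⁻¹.
P has determinant -4; P⁻¹ = [[0, -1/4, -1/4], [3, -13/4, -5/4], [2, -2, -1]].
M = SP⁻¹ = [[1, 11, -18], [9, -13, 18], [-4, 4, -8]] · [[0, -1/4, -1/4], [3, -13/4, -5/4], [2, -2, -1]] = [[-3, 0, 4], [-3, 4, -4], [-4, 4, 4]].

0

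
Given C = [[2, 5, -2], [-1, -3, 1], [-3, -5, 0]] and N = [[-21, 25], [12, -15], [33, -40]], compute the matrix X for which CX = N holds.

X = [[-6, 5], [-3, 5], [-3, 5]]

C is on the left of X, so left-multiply by C⁻¹: X = C⁻¹N.
C has determinant 3; C⁻¹ = [[5/3, 10/3, -1/3], [-1, -2, 0], [-4/3, -5/3, -1/3]].
X = C⁻¹N = [[5/3, 10/3, -1/3], [-1, -2, 0], [-4/3, -5/3, -1/3]] · [[-21, 25], [12, -15], [33, -40]] = [[-6, 5], [-3, 5], [-3, 5]].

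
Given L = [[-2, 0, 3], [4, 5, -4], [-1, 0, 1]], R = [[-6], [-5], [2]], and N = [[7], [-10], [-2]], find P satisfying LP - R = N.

P = [[1], [-3], [1]]

LP = N + R = [[1], [-15], [0]].
Since L multiplies P on the left, P = L⁻¹(N + R).
det L = 5; the adjugate gives L⁻¹ = [[1, 0, -3], [0, 1/5, 4/5], [1, 0, -2]].
P = L⁻¹(N + R) = [[1], [-3], [1]].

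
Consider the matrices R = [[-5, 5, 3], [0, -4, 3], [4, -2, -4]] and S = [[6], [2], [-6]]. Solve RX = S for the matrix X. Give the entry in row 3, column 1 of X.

Since R multiplies X on the left, X = R⁻¹S.
det R = -2; the adjugate gives R⁻¹ = [[-11, -7, -27/2], [-6, -4, -15/2], [-8, -5, -10]].
X = R⁻¹S = [[-11, -7, -27/2], [-6, -4, -15/2], [-8, -5, -10]] · [[6], [2], [-6]] = [[1], [1], [2]].

2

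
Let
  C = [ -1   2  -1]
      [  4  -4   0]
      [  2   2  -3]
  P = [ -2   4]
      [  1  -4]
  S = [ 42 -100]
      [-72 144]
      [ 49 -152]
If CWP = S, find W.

Isolating W: multiply by C⁻¹ from the left and P⁻¹ from the right, so W = C⁻¹SP⁻¹.
det C = -4, so C⁻¹ = [[-3, -1, 1], [-3, -5/4, 1], [-4, -3/2, 1]].
P has determinant 4; P⁻¹ = [[-1, -1], [-1/4, -1/2]].
C⁻¹S = [[-5, 4], [13, -32], [-11, 32]].
W = (C⁻¹S)P⁻¹ = [[4, 3], [-5, 3], [3, -5]].

W = [[4, 3], [-5, 3], [3, -5]]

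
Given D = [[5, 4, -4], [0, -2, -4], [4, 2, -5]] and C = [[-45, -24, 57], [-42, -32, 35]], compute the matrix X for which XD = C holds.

Right-multiplying both sides by D⁻¹ gives X = CD⁻¹.
det D = -6; the adjugate gives D⁻¹ = [[-3, -2, 4], [8/3, 3/2, -10/3], [-4/3, -1, 5/3]].
X = CD⁻¹ = [[-45, -24, 57], [-42, -32, 35]] · [[-3, -2, 4], [8/3, 3/2, -10/3], [-4/3, -1, 5/3]] = [[-5, -3, -5], [-6, 1, -3]].

X = [[-5, -3, -5], [-6, 1, -3]]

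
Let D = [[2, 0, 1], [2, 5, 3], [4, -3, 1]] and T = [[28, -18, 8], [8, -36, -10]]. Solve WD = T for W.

W = [[2, 0, 6], [6, -6, 2]]

D is on the right of W, so right-multiply by D⁻¹: W = TD⁻¹.
det D = 2, so D⁻¹ = [[7, -3/2, -5/2], [5, -1, -2], [-13, 3, 5]].
W = TD⁻¹ = [[28, -18, 8], [8, -36, -10]] · [[7, -3/2, -5/2], [5, -1, -2], [-13, 3, 5]] = [[2, 0, 6], [6, -6, 2]].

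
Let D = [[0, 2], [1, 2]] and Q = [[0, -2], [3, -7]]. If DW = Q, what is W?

Left-multiplying both sides by D⁻¹ gives W = D⁻¹Q.
det D = -2, so D⁻¹ = [[-1, 1], [1/2, 0]].
W = D⁻¹Q = [[-1, 1], [1/2, 0]] · [[0, -2], [3, -7]] = [[3, -5], [0, -1]].

W = [[3, -5], [0, -1]]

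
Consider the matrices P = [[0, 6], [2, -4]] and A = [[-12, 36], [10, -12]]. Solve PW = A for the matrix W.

W = [[1, 6], [-2, 6]]

P is on the left of W, so left-multiply by P⁻¹: W = P⁻¹A.
P has determinant -12; P⁻¹ = [[1/3, 1/2], [1/6, 0]].
W = P⁻¹A = [[1/3, 1/2], [1/6, 0]] · [[-12, 36], [10, -12]] = [[1, 6], [-2, 6]].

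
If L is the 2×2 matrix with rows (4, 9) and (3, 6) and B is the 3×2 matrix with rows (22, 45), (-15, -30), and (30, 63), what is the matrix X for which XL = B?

X = [[1, 6], [0, -5], [3, 6]]

Since L sits to the right of X, X = BL⁻¹.
det L = -3; the adjugate gives L⁻¹ = [[-2, 3], [1, -4/3]].
X = BL⁻¹ = [[22, 45], [-15, -30], [30, 63]] · [[-2, 3], [1, -4/3]] = [[1, 6], [0, -5], [3, 6]].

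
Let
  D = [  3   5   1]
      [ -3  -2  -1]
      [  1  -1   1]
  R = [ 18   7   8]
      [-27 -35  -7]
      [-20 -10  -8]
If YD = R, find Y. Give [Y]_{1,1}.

Right-multiplying both sides by D⁻¹ gives Y = RD⁻¹.
det D = 6, so D⁻¹ = [[-1/2, -1, -1/2], [1/3, 1/3, 0], [5/6, 4/3, 3/2]].
Y = RD⁻¹ = [[18, 7, 8], [-27, -35, -7], [-20, -10, -8]] · [[-1/2, -1, -1/2], [1/3, 1/3, 0], [5/6, 4/3, 3/2]] = [[0, -5, 3], [-4, 6, 3], [0, 6, -2]].

0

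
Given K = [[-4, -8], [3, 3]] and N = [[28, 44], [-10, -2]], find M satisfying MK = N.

Since K sits to the right of M, M = NK⁻¹.
det K = 12; the adjugate gives K⁻¹ = [[1/4, 2/3], [-1/4, -1/3]].
M = NK⁻¹ = [[28, 44], [-10, -2]] · [[1/4, 2/3], [-1/4, -1/3]] = [[-4, 4], [-2, -6]].

M = [[-4, 4], [-2, -6]]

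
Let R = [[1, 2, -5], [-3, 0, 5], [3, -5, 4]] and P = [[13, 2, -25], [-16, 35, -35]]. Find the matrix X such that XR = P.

X = [[1, -4, 0], [5, 2, -5]]

R is on the right of X, so right-multiply by R⁻¹: X = PR⁻¹.
det R = 4; the adjugate gives R⁻¹ = [[25/4, 17/4, 5/2], [27/4, 19/4, 5/2], [15/4, 11/4, 3/2]].
X = PR⁻¹ = [[13, 2, -25], [-16, 35, -35]] · [[25/4, 17/4, 5/2], [27/4, 19/4, 5/2], [15/4, 11/4, 3/2]] = [[1, -4, 0], [5, 2, -5]].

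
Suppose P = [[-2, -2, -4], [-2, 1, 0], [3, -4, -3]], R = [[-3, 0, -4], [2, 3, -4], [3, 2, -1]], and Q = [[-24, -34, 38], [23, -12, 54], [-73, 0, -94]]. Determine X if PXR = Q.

Isolating X: multiply by P⁻¹ from the left and R⁻¹ from the right, so X = P⁻¹QR⁻¹.
det P = -2, so P⁻¹ = [[3/2, -5, -2], [3, -9, -4], [-5/2, 7, 3]].
det R = 5, so R⁻¹ = [[1, -8/5, 12/5], [-2, 3, -4], [-1, 6/5, -9/5]].
P⁻¹Q = [[-5, 9, -25], [13, 6, 4], [2, 1, 1]].
X = (P⁻¹Q)R⁻¹ = [[2, 5, -3], [-3, 2, 0], [-1, 1, -1]].

X = [[2, 5, -3], [-3, 2, 0], [-1, 1, -1]]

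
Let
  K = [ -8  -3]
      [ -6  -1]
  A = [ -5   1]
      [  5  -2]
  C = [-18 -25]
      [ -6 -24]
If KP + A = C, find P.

P = [[2, 4], [-1, -2]]

KP = C − A = [[-13, -26], [-11, -22]].
Left-multiplying both sides by K⁻¹ gives P = K⁻¹(C − A).
K has determinant -10; K⁻¹ = [[1/10, -3/10], [-3/5, 4/5]].
P = K⁻¹(C − A) = [[2, 4], [-1, -2]].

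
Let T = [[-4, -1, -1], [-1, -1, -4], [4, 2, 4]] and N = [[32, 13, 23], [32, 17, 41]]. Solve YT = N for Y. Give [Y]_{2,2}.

T is on the right of Y, so right-multiply by T⁻¹: Y = NT⁻¹.
det T = -6; the adjugate gives T⁻¹ = [[-2/3, -1/3, -1/2], [2, 2, 5/2], [-1/3, -2/3, -1/2]].
Y = NT⁻¹ = [[32, 13, 23], [32, 17, 41]] · [[-2/3, -1/3, -1/2], [2, 2, 5/2], [-1/3, -2/3, -1/2]] = [[-3, 0, 5], [-1, -4, 6]].

-4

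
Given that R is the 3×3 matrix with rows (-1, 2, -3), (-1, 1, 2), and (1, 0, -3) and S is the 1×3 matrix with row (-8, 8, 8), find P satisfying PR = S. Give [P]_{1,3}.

-2

Right-multiplying both sides by R⁻¹ gives P = SR⁻¹.
det R = 4; the adjugate gives R⁻¹ = [[-3/4, 3/2, 7/4], [-1/4, 3/2, 5/4], [-1/4, 1/2, 1/4]].
P = SR⁻¹ = [[-8, 8, 8]] · [[-3/4, 3/2, 7/4], [-1/4, 3/2, 5/4], [-1/4, 1/2, 1/4]] = [[2, 4, -2]].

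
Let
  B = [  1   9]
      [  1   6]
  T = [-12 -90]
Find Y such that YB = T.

B is on the right of Y, so right-multiply by B⁻¹: Y = TB⁻¹.
B has determinant -3; B⁻¹ = [[-2, 3], [1/3, -1/3]].
Y = TB⁻¹ = [[-12, -90]] · [[-2, 3], [1/3, -1/3]] = [[-6, -6]].

Y = [[-6, -6]]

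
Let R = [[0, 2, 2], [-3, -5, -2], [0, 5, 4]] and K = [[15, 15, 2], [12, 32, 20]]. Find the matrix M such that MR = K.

M = [[0, -5, -2], [6, -4, 0]]

Right-multiplying both sides by R⁻¹ gives M = KR⁻¹.
R has determinant -6; R⁻¹ = [[5/3, -1/3, -1], [-2, 0, 1], [5/2, 0, -1]].
M = KR⁻¹ = [[15, 15, 2], [12, 32, 20]] · [[5/3, -1/3, -1], [-2, 0, 1], [5/2, 0, -1]] = [[0, -5, -2], [6, -4, 0]].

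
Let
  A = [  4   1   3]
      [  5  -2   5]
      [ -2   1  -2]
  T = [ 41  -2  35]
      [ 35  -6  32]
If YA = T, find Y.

A is on the right of Y, so right-multiply by A⁻¹: Y = TA⁻¹.
det A = -1; the adjugate gives A⁻¹ = [[1, -5, -11], [0, 2, 5], [-1, 6, 13]].
Y = TA⁻¹ = [[41, -2, 35], [35, -6, 32]] · [[1, -5, -11], [0, 2, 5], [-1, 6, 13]] = [[6, 1, -6], [3, 5, 1]].

Y = [[6, 1, -6], [3, 5, 1]]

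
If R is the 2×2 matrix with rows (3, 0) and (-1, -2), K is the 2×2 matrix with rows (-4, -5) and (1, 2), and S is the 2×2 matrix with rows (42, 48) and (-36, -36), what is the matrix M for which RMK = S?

Left-multiply by R⁻¹ and right-multiply by K⁻¹: M = R⁻¹SK⁻¹.
det R = -6; the adjugate gives R⁻¹ = [[1/3, 0], [-1/6, -1/2]].
K has determinant -3; K⁻¹ = [[-2/3, -5/3], [1/3, 4/3]].
R⁻¹S = [[14, 16], [11, 10]].
M = (R⁻¹S)K⁻¹ = [[-4, -2], [-4, -5]].

M = [[-4, -2], [-4, -5]]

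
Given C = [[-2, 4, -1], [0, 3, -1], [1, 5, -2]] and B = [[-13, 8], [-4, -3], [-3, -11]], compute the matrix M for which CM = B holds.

Left-multiplying both sides by C⁻¹ gives M = C⁻¹B.
C has determinant 1; C⁻¹ = [[-1, 3, -1], [-1, 5, -2], [-3, 14, -6]].
M = C⁻¹B = [[-1, 3, -1], [-1, 5, -2], [-3, 14, -6]] · [[-13, 8], [-4, -3], [-3, -11]] = [[4, -6], [-1, -1], [1, 0]].

M = [[4, -6], [-1, -1], [1, 0]]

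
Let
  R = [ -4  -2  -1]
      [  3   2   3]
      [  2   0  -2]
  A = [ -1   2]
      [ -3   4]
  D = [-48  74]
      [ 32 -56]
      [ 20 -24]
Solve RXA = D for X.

X = [[-1, -1], [-4, -5], [-3, 3]]

Isolating X: multiply by R⁻¹ from the left and A⁻¹ from the right, so X = R⁻¹DA⁻¹.
det R = -4; the adjugate gives R⁻¹ = [[1, 1, 1], [-3, -5/2, -9/4], [1, 1, 1/2]].
det A = 2; the adjugate gives A⁻¹ = [[2, -1], [3/2, -1/2]].
R⁻¹D = [[4, -6], [19, -28], [-6, 6]].
X = (R⁻¹D)A⁻¹ = [[-1, -1], [-4, -5], [-3, 3]].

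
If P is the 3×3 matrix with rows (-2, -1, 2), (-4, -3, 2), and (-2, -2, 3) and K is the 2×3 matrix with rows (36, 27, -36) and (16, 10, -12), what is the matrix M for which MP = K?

M = [[-6, -3, -6], [-4, -2, 0]]

P is on the right of M, so right-multiply by P⁻¹: M = KP⁻¹.
P has determinant 6; P⁻¹ = [[-5/6, -1/6, 2/3], [4/3, -1/3, -2/3], [1/3, -1/3, 1/3]].
M = KP⁻¹ = [[36, 27, -36], [16, 10, -12]] · [[-5/6, -1/6, 2/3], [4/3, -1/3, -2/3], [1/3, -1/3, 1/3]] = [[-6, -3, -6], [-4, -2, 0]].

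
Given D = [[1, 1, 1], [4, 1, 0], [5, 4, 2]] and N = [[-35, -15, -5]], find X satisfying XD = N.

X = [[-1, -6, -2]]

Right-multiplying both sides by D⁻¹ gives X = ND⁻¹.
det D = 5; the adjugate gives D⁻¹ = [[2/5, 2/5, -1/5], [-8/5, -3/5, 4/5], [11/5, 1/5, -3/5]].
X = ND⁻¹ = [[-35, -15, -5]] · [[2/5, 2/5, -1/5], [-8/5, -3/5, 4/5], [11/5, 1/5, -3/5]] = [[-1, -6, -2]].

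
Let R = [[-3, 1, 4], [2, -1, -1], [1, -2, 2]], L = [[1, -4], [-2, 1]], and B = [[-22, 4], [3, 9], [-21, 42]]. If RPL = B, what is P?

P = [[1, 0], [5, 0], [0, 3]]

P = R⁻¹BL⁻¹ (apply R⁻¹ on the left and L⁻¹ on the right).
det R = -5, so R⁻¹ = [[4/5, 2, -3/5], [1, 2, -1], [3/5, 1, -1/5]].
det L = -7; the adjugate gives L⁻¹ = [[-1/7, -4/7], [-2/7, -1/7]].
R⁻¹B = [[1, -4], [5, -20], [-6, 3]].
P = (R⁻¹B)L⁻¹ = [[1, 0], [5, 0], [0, 3]].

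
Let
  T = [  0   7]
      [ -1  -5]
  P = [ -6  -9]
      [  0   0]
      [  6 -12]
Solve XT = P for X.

Since T sits to the right of X, X = PT⁻¹.
det T = 7, so T⁻¹ = [[-5/7, -1], [1/7, 0]].
X = PT⁻¹ = [[-6, -9], [0, 0], [6, -12]] · [[-5/7, -1], [1/7, 0]] = [[3, 6], [0, 0], [-6, -6]].

X = [[3, 6], [0, 0], [-6, -6]]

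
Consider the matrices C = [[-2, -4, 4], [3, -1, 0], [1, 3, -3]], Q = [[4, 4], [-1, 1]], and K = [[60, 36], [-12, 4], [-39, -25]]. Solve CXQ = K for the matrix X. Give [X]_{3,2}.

3

Isolating X: multiply by C⁻¹ from the left and Q⁻¹ from the right, so X = C⁻¹KQ⁻¹.
det C = -2, so C⁻¹ = [[-3/2, 0, -2], [-9/2, -1, -6], [-5, -1, -7]].
Q has determinant 8; Q⁻¹ = [[1/8, -1/2], [1/8, 1/2]].
C⁻¹K = [[-12, -4], [-24, -16], [-15, -9]].
X = (C⁻¹K)Q⁻¹ = [[-2, 4], [-5, 4], [-3, 3]].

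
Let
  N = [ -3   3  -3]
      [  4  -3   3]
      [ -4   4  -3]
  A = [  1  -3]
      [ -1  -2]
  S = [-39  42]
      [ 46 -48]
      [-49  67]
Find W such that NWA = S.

Isolating W: multiply by N⁻¹ from the left and A⁻¹ from the right, so W = N⁻¹SA⁻¹.
det N = -3, so N⁻¹ = [[1, 1, 0], [0, 1, 1], [-4/3, 0, 1]].
det A = -5; the adjugate gives A⁻¹ = [[2/5, -3/5], [-1/5, -1/5]].
N⁻¹S = [[7, -6], [-3, 19], [3, 11]].
W = (N⁻¹S)A⁻¹ = [[4, -3], [-5, -2], [-1, -4]].

W = [[4, -3], [-5, -2], [-1, -4]]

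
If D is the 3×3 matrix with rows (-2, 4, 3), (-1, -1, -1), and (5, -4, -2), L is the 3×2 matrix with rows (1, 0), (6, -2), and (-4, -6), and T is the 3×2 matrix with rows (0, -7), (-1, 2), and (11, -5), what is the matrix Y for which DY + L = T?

DY = T − L = [[-1, -7], [-7, 4], [15, 1]].
D is on the left of Y, so left-multiply by D⁻¹: Y = D⁻¹(T − L).
D has determinant 3; D⁻¹ = [[-2/3, -4/3, -1/3], [-7/3, -11/3, -5/3], [3, 4, 2]].
Y = D⁻¹(T − L) = [[5, -1], [3, 0], [-1, -3]].

Y = [[5, -1], [3, 0], [-1, -3]]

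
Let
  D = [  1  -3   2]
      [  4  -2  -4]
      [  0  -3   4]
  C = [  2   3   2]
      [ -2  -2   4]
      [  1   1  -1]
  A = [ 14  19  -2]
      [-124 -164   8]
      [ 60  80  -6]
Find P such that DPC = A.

Left-multiply by D⁻¹ and right-multiply by C⁻¹: P = D⁻¹AC⁻¹.
det D = 4; the adjugate gives D⁻¹ = [[-5, 3/2, 4], [-4, 1, 3], [-3, 3/4, 5/2]].
det C = 2, so C⁻¹ = [[-1, 5/2, 8], [1, -2, -6], [0, 1/2, 1]].
D⁻¹A = [[-16, -21, -2], [0, 0, -2], [15, 20, -3]].
P = (D⁻¹A)C⁻¹ = [[-5, 1, -4], [0, -1, -2], [5, -4, -3]].

P = [[-5, 1, -4], [0, -1, -2], [5, -4, -3]]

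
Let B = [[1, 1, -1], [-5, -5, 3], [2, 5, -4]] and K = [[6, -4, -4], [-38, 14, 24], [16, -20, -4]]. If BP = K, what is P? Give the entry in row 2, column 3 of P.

0

Since B multiplies P on the left, P = B⁻¹K.
det B = 6; the adjugate gives B⁻¹ = [[5/6, -1/6, -1/3], [-7/3, -1/3, 1/3], [-5/2, -1/2, 0]].
P = B⁻¹K = [[5/6, -1/6, -1/3], [-7/3, -1/3, 1/3], [-5/2, -1/2, 0]] · [[6, -4, -4], [-38, 14, 24], [16, -20, -4]] = [[6, 1, -6], [4, -2, 0], [4, 3, -2]].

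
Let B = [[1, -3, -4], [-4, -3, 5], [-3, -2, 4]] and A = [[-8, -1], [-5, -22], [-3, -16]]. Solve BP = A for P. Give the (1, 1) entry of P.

B is on the left of P, so left-multiply by B⁻¹: P = B⁻¹A.
det B = -1; the adjugate gives B⁻¹ = [[2, -20, 27], [-1, 8, -11], [1, -11, 15]].
P = B⁻¹A = [[2, -20, 27], [-1, 8, -11], [1, -11, 15]] · [[-8, -1], [-5, -22], [-3, -16]] = [[3, 6], [1, 1], [2, 1]].

3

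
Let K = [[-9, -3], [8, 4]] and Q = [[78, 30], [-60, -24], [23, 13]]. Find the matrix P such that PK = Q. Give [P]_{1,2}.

3

Right-multiplying both sides by K⁻¹ gives P = QK⁻¹.
det K = -12; the adjugate gives K⁻¹ = [[-1/3, -1/4], [2/3, 3/4]].
P = QK⁻¹ = [[78, 30], [-60, -24], [23, 13]] · [[-1/3, -1/4], [2/3, 3/4]] = [[-6, 3], [4, -3], [1, 4]].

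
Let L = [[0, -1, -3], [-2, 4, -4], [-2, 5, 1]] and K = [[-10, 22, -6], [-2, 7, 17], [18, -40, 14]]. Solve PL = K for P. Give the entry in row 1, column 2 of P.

1

L is on the right of P, so right-multiply by L⁻¹: P = KL⁻¹.
L has determinant -4; L⁻¹ = [[-6, 7/2, -4], [-5/2, 3/2, -3/2], [1/2, -1/2, 1/2]].
P = KL⁻¹ = [[-10, 22, -6], [-2, 7, 17], [18, -40, 14]] · [[-6, 7/2, -4], [-5/2, 3/2, -3/2], [1/2, -1/2, 1/2]] = [[2, 1, 4], [3, -5, 6], [-1, -4, -5]].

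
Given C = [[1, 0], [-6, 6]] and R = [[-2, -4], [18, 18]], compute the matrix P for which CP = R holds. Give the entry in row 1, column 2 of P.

-4

C is on the left of P, so left-multiply by C⁻¹: P = C⁻¹R.
det C = 6, so C⁻¹ = [[1, 0], [1, 1/6]].
P = C⁻¹R = [[1, 0], [1, 1/6]] · [[-2, -4], [18, 18]] = [[-2, -4], [1, -1]].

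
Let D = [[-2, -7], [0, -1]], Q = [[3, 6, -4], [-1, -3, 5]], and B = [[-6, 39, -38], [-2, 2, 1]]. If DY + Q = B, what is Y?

DY = B − Q = [[-9, 33, -34], [-1, 5, -4]].
Left-multiplying both sides by D⁻¹ gives Y = D⁻¹(B − Q).
det D = 2, so D⁻¹ = [[-1/2, 7/2], [0, -1]].
Y = D⁻¹(B − Q) = [[1, 1, 3], [1, -5, 4]].

Y = [[1, 1, 3], [1, -5, 4]]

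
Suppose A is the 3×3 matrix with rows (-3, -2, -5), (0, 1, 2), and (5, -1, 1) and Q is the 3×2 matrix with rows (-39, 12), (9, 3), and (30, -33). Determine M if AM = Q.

M = [[6, -6], [3, 3], [3, 0]]

Since A multiplies M on the left, M = A⁻¹Q.
A has determinant -4; A⁻¹ = [[-3/4, -7/4, -1/4], [-5/2, -11/2, -3/2], [5/4, 13/4, 3/4]].
M = A⁻¹Q = [[-3/4, -7/4, -1/4], [-5/2, -11/2, -3/2], [5/4, 13/4, 3/4]] · [[-39, 12], [9, 3], [30, -33]] = [[6, -6], [3, 3], [3, 0]].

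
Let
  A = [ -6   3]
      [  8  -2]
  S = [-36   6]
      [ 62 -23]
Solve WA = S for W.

Right-multiplying both sides by A⁻¹ gives W = SA⁻¹.
A has determinant -12; A⁻¹ = [[1/6, 1/4], [2/3, 1/2]].
W = SA⁻¹ = [[-36, 6], [62, -23]] · [[1/6, 1/4], [2/3, 1/2]] = [[-2, -6], [-5, 4]].

W = [[-2, -6], [-5, 4]]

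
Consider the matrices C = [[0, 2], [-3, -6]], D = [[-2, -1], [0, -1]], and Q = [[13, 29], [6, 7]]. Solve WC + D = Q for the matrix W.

W = [[0, -5], [-2, -2]]

WC = Q − D = [[15, 30], [6, 8]].
Since C sits to the right of W, W = (Q − D)C⁻¹.
det C = 6, so C⁻¹ = [[-1, -1/3], [1/2, 0]].
W = (Q − D)C⁻¹ = [[0, -5], [-2, -2]].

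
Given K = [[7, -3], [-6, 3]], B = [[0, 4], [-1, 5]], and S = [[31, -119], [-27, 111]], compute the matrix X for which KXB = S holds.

X = [[3, -4], [4, 1]]

X = K⁻¹SB⁻¹ (apply K⁻¹ on the left and B⁻¹ on the right).
det K = 3; the adjugate gives K⁻¹ = [[1, 1], [2, 7/3]].
B has determinant 4; B⁻¹ = [[5/4, -1], [1/4, 0]].
K⁻¹S = [[4, -8], [-1, 21]].
X = (K⁻¹S)B⁻¹ = [[3, -4], [4, 1]].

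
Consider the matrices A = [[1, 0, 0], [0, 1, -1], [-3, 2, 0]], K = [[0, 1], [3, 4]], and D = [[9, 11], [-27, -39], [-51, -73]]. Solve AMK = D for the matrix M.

M = [[-1, 3], [-4, -4], [-1, 5]]

Left-multiply by A⁻¹ and right-multiply by K⁻¹: M = A⁻¹DK⁻¹.
A has determinant 2; A⁻¹ = [[1, 0, 0], [3/2, 0, 1/2], [3/2, -1, 1/2]].
det K = -3; the adjugate gives K⁻¹ = [[-4/3, 1/3], [1, 0]].
A⁻¹D = [[9, 11], [-12, -20], [15, 19]].
M = (A⁻¹D)K⁻¹ = [[-1, 3], [-4, -4], [-1, 5]].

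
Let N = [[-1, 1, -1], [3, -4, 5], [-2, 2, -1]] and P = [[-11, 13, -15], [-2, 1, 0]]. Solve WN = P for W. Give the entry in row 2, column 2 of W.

N is on the right of W, so right-multiply by N⁻¹: W = PN⁻¹.
N has determinant 1; N⁻¹ = [[-6, -1, 1], [-7, -1, 2], [-2, 0, 1]].
W = PN⁻¹ = [[-11, 13, -15], [-2, 1, 0]] · [[-6, -1, 1], [-7, -1, 2], [-2, 0, 1]] = [[5, -2, 0], [5, 1, 0]].

1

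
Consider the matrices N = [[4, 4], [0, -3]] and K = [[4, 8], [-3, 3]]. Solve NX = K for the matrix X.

X = [[0, 3], [1, -1]]

N is on the left of X, so left-multiply by N⁻¹: X = N⁻¹K.
det N = -12, so N⁻¹ = [[1/4, 1/3], [0, -1/3]].
X = N⁻¹K = [[1/4, 1/3], [0, -1/3]] · [[4, 8], [-3, 3]] = [[0, 3], [1, -1]].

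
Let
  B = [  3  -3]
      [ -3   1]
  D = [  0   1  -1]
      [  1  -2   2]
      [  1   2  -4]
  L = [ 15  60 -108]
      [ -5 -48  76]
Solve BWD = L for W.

W = B⁻¹LD⁻¹ (apply B⁻¹ on the left and D⁻¹ on the right).
det B = -6; the adjugate gives B⁻¹ = [[-1/6, -1/2], [-1/2, -1/2]].
D has determinant 2; D⁻¹ = [[2, 1, 0], [3, 1/2, -1/2], [2, 1/2, -1/2]].
B⁻¹L = [[0, 14, -20], [-5, -6, 16]].
W = (B⁻¹L)D⁻¹ = [[2, -3, 3], [4, 0, -5]].

W = [[2, -3, 3], [4, 0, -5]]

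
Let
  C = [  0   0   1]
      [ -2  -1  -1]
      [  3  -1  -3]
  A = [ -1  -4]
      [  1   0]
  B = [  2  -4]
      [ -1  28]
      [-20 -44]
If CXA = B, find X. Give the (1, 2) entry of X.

X = C⁻¹BA⁻¹ (apply C⁻¹ on the left and A⁻¹ on the right).
det C = 5, so C⁻¹ = [[2/5, -1/5, 1/5], [-9/5, -3/5, -2/5], [1, 0, 0]].
det A = 4, so A⁻¹ = [[0, 1], [-1/4, -1/4]].
C⁻¹B = [[-3, -16], [5, 8], [2, -4]].
X = (C⁻¹B)A⁻¹ = [[4, 1], [-2, 3], [1, 3]].

1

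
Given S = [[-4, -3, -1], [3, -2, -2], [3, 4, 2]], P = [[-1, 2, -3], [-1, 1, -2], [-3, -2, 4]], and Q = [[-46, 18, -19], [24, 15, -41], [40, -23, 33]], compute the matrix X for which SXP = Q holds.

X = [[-3, 3, -4], [-3, -5, 4], [4, 1, -5]]

Isolating X: multiply by S⁻¹ from the left and P⁻¹ from the right, so X = S⁻¹QP⁻¹.
det S = 2, so S⁻¹ = [[2, 1, 2], [-6, -5/2, -11/2], [9, 7/2, 17/2]].
det P = 5; the adjugate gives P⁻¹ = [[0, -2/5, -1/5], [2, -13/5, 1/5], [1, -8/5, 1/5]].
S⁻¹Q = [[12, 5, -13], [-4, -19, 35], [10, 19, -34]].
X = (S⁻¹Q)P⁻¹ = [[-3, 3, -4], [-3, -5, 4], [4, 1, -5]].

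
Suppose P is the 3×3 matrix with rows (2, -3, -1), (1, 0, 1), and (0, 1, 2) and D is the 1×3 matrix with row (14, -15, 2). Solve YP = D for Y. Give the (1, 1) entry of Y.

P is on the right of Y, so right-multiply by P⁻¹: Y = DP⁻¹.
det P = 3; the adjugate gives P⁻¹ = [[-1/3, 5/3, -1], [-2/3, 4/3, -1], [1/3, -2/3, 1]].
Y = DP⁻¹ = [[14, -15, 2]] · [[-1/3, 5/3, -1], [-2/3, 4/3, -1], [1/3, -2/3, 1]] = [[6, 2, 3]].

6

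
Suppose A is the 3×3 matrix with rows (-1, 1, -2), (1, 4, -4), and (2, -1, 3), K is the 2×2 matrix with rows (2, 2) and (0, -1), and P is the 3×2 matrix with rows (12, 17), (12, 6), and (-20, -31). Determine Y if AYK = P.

Y = [[-2, 2], [0, 5], [-2, 4]]

Y = A⁻¹PK⁻¹ (apply A⁻¹ on the left and K⁻¹ on the right).
A has determinant -1; A⁻¹ = [[-8, 1, -4], [11, -1, 6], [9, -1, 5]].
det K = -2; the adjugate gives K⁻¹ = [[1/2, 1], [0, -1]].
A⁻¹P = [[-4, -6], [0, -5], [-4, -8]].
Y = (A⁻¹P)K⁻¹ = [[-2, 2], [0, 5], [-2, 4]].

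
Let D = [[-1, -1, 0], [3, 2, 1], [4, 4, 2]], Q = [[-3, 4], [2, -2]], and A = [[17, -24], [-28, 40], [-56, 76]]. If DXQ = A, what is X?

Isolating X: multiply by D⁻¹ from the left and Q⁻¹ from the right, so X = D⁻¹AQ⁻¹.
det D = 2, so D⁻¹ = [[0, 1, -1/2], [-1, -1, 1/2], [2, 0, 1/2]].
det Q = -2, so Q⁻¹ = [[1, 2], [1, 3/2]].
D⁻¹A = [[0, 2], [-17, 22], [6, -10]].
X = (D⁻¹A)Q⁻¹ = [[2, 3], [5, -1], [-4, -3]].

X = [[2, 3], [5, -1], [-4, -3]]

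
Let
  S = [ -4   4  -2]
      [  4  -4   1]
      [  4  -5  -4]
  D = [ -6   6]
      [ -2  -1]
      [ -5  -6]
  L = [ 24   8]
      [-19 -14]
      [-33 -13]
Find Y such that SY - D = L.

SY = L + D = [[18, 14], [-21, -15], [-38, -19]].
Since S multiplies Y on the left, Y = S⁻¹(L + D).
S has determinant 4; S⁻¹ = [[21/4, 13/2, -1], [5, 6, -1], [-1, -1, 0]].
Y = S⁻¹(L + D) = [[-4, -5], [2, -1], [3, 1]].

Y = [[-4, -5], [2, -1], [3, 1]]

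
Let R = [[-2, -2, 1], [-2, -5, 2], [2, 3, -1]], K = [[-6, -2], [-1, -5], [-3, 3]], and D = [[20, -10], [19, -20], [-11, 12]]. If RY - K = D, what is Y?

Y = [[-5, 1], [0, 3], [4, -4]]

RY = D + K = [[14, -12], [18, -25], [-14, 15]].
Left-multiplying both sides by R⁻¹ gives Y = R⁻¹(D + K).
det R = 2, so R⁻¹ = [[-1/2, 1/2, 1/2], [1, 0, 1], [2, 1, 3]].
Y = R⁻¹(D + K) = [[-5, 1], [0, 3], [4, -4]].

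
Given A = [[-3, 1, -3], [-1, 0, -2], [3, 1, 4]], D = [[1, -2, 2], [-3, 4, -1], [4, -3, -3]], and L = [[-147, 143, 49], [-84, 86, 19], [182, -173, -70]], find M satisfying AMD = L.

M = [[-5, -1, 4], [-4, 0, 1], [4, -5, 4]]

M = A⁻¹LD⁻¹ (apply A⁻¹ on the left and D⁻¹ on the right).
A has determinant -5; A⁻¹ = [[-2/5, 7/5, 2/5], [2/5, 3/5, 3/5], [1/5, -6/5, -1/5]].
det D = -3, so D⁻¹ = [[5, 4, 2], [13/3, 11/3, 5/3], [7/3, 5/3, 2/3]].
A⁻¹L = [[14, -6, -21], [0, 5, -11], [35, -40, 1]].
M = (A⁻¹L)D⁻¹ = [[-5, -1, 4], [-4, 0, 1], [4, -5, 4]].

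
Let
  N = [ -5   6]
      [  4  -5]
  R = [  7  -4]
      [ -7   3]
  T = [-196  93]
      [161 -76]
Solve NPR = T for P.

Left-multiply by N⁻¹ and right-multiply by R⁻¹: P = N⁻¹TR⁻¹.
det N = 1; the adjugate gives N⁻¹ = [[-5, -6], [-4, -5]].
det R = -7, so R⁻¹ = [[-3/7, -4/7], [-1, -1]].
N⁻¹T = [[14, -9], [-21, 8]].
P = (N⁻¹T)R⁻¹ = [[3, 1], [1, 4]].

P = [[3, 1], [1, 4]]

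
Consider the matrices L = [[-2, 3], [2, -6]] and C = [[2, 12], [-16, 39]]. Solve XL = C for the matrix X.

X = [[-6, -5], [3, -5]]

Right-multiplying both sides by L⁻¹ gives X = CL⁻¹.
det L = 6; the adjugate gives L⁻¹ = [[-1, -1/2], [-1/3, -1/3]].
X = CL⁻¹ = [[2, 12], [-16, 39]] · [[-1, -1/2], [-1/3, -1/3]] = [[-6, -5], [3, -5]].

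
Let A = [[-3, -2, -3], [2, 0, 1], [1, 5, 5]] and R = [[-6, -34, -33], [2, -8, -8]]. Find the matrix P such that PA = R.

P = [[2, 3, -6], [-6, -6, -4]]

Right-multiplying both sides by A⁻¹ gives P = RA⁻¹.
det A = 3; the adjugate gives A⁻¹ = [[-5/3, -5/3, -2/3], [-3, -4, -1], [10/3, 13/3, 4/3]].
P = RA⁻¹ = [[-6, -34, -33], [2, -8, -8]] · [[-5/3, -5/3, -2/3], [-3, -4, -1], [10/3, 13/3, 4/3]] = [[2, 3, -6], [-6, -6, -4]].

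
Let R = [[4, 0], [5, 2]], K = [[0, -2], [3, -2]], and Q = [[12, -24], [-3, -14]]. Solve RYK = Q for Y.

Y = [[2, 1], [-1, -3]]

Isolating Y: multiply by R⁻¹ from the left and K⁻¹ from the right, so Y = R⁻¹QK⁻¹.
det R = 8; the adjugate gives R⁻¹ = [[1/4, 0], [-5/8, 1/2]].
K has determinant 6; K⁻¹ = [[-1/3, 1/3], [-1/2, 0]].
R⁻¹Q = [[3, -6], [-9, 8]].
Y = (R⁻¹Q)K⁻¹ = [[2, 1], [-1, -3]].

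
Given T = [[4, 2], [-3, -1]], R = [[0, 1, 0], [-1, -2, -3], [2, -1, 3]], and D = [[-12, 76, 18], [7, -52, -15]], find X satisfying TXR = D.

X = [[1, -5, -3], [3, -2, -3]]

Isolating X: multiply by T⁻¹ from the left and R⁻¹ from the right, so X = T⁻¹DR⁻¹.
T has determinant 2; T⁻¹ = [[-1/2, -1], [3/2, 2]].
det R = -3, so R⁻¹ = [[3, 1, 1], [1, 0, 0], [-5/3, -2/3, -1/3]].
T⁻¹D = [[-1, 14, 6], [-4, 10, -3]].
X = (T⁻¹D)R⁻¹ = [[1, -5, -3], [3, -2, -3]].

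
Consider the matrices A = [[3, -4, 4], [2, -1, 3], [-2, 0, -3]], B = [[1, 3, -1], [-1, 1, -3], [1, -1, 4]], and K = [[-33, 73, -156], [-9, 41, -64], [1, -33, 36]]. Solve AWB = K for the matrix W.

Isolating W: multiply by A⁻¹ from the left and B⁻¹ from the right, so W = A⁻¹KB⁻¹.
det A = 1, so A⁻¹ = [[3, -12, -8], [0, -1, -1], [-2, 8, 5]].
det B = 4; the adjugate gives B⁻¹ = [[1/4, -11/4, -2], [1/4, 5/4, 1], [0, 1, 1]].
A⁻¹K = [[1, -9, 12], [8, -8, 28], [-1, 17, -20]].
W = (A⁻¹K)B⁻¹ = [[-2, -2, 1], [0, -4, 4], [4, 4, -1]].

W = [[-2, -2, 1], [0, -4, 4], [4, 4, -1]]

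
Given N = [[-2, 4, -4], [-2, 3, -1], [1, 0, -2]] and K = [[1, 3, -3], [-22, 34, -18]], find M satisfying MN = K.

Right-multiplying both sides by N⁻¹ gives M = KN⁻¹.
N has determinant 4; N⁻¹ = [[-3/2, 2, 2], [-5/4, 2, 3/2], [-3/4, 1, 1/2]].
M = KN⁻¹ = [[1, 3, -3], [-22, 34, -18]] · [[-3/2, 2, 2], [-5/4, 2, 3/2], [-3/4, 1, 1/2]] = [[-3, 5, 5], [4, 6, -2]].

M = [[-3, 5, 5], [4, 6, -2]]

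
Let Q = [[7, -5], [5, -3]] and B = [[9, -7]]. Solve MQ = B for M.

M = [[2, -1]]

Q is on the right of M, so right-multiply by Q⁻¹: M = BQ⁻¹.
det Q = 4; the adjugate gives Q⁻¹ = [[-3/4, 5/4], [-5/4, 7/4]].
M = BQ⁻¹ = [[9, -7]] · [[-3/4, 5/4], [-5/4, 7/4]] = [[2, -1]].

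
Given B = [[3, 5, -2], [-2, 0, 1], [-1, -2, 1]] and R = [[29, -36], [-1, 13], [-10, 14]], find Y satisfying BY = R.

Y = [[3, -5], [6, -3], [5, 3]]

Left-multiplying both sides by B⁻¹ gives Y = B⁻¹R.
B has determinant 3; B⁻¹ = [[2/3, -1/3, 5/3], [1/3, 1/3, 1/3], [4/3, 1/3, 10/3]].
Y = B⁻¹R = [[2/3, -1/3, 5/3], [1/3, 1/3, 1/3], [4/3, 1/3, 10/3]] · [[29, -36], [-1, 13], [-10, 14]] = [[3, -5], [6, -3], [5, 3]].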